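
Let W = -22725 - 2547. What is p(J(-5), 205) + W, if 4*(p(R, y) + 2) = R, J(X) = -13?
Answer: -101109/4 ≈ -25277.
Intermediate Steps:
p(R, y) = -2 + R/4
W = -25272
p(J(-5), 205) + W = (-2 + (¼)*(-13)) - 25272 = (-2 - 13/4) - 25272 = -21/4 - 25272 = -101109/4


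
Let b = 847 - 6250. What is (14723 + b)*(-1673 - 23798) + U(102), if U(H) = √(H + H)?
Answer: -237389720 + 2*√51 ≈ -2.3739e+8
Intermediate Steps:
b = -5403
U(H) = √2*√H (U(H) = √(2*H) = √2*√H)
(14723 + b)*(-1673 - 23798) + U(102) = (14723 - 5403)*(-1673 - 23798) + √2*√102 = 9320*(-25471) + 2*√51 = -237389720 + 2*√51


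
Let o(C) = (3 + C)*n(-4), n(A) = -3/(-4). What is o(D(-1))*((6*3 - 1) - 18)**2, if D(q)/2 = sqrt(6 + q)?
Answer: 9/4 + 3*sqrt(5)/2 ≈ 5.6041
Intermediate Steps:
n(A) = 3/4 (n(A) = -3*(-1/4) = 3/4)
D(q) = 2*sqrt(6 + q)
o(C) = 9/4 + 3*C/4 (o(C) = (3 + C)*(3/4) = 9/4 + 3*C/4)
o(D(-1))*((6*3 - 1) - 18)**2 = (9/4 + 3*(2*sqrt(6 - 1))/4)*((6*3 - 1) - 18)**2 = (9/4 + 3*(2*sqrt(5))/4)*((18 - 1) - 18)**2 = (9/4 + 3*sqrt(5)/2)*(17 - 18)**2 = (9/4 + 3*sqrt(5)/2)*(-1)**2 = (9/4 + 3*sqrt(5)/2)*1 = 9/4 + 3*sqrt(5)/2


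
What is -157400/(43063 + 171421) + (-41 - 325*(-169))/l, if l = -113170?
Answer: -3698087232/3034144285 ≈ -1.2188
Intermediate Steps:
-157400/(43063 + 171421) + (-41 - 325*(-169))/l = -157400/(43063 + 171421) + (-41 - 325*(-169))/(-113170) = -157400/214484 + (-41 + 54925)*(-1/113170) = -157400*1/214484 + 54884*(-1/113170) = -39350/53621 - 27442/56585 = -3698087232/3034144285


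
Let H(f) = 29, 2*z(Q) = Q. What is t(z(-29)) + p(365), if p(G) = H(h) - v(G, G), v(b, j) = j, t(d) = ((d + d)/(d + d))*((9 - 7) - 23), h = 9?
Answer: -357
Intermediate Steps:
z(Q) = Q/2
t(d) = -21 (t(d) = ((2*d)/((2*d)))*(2 - 23) = ((2*d)*(1/(2*d)))*(-21) = 1*(-21) = -21)
p(G) = 29 - G
t(z(-29)) + p(365) = -21 + (29 - 1*365) = -21 + (29 - 365) = -21 - 336 = -357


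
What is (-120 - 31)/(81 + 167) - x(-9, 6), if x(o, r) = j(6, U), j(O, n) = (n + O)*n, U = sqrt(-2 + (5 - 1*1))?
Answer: -647/248 - 6*sqrt(2) ≈ -11.094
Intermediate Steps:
U = sqrt(2) (U = sqrt(-2 + (5 - 1)) = sqrt(-2 + 4) = sqrt(2) ≈ 1.4142)
j(O, n) = n*(O + n) (j(O, n) = (O + n)*n = n*(O + n))
x(o, r) = sqrt(2)*(6 + sqrt(2))
(-120 - 31)/(81 + 167) - x(-9, 6) = (-120 - 31)/(81 + 167) - (2 + 6*sqrt(2)) = -151/248 + (-2 - 6*sqrt(2)) = -647/248 - 6*sqrt(2)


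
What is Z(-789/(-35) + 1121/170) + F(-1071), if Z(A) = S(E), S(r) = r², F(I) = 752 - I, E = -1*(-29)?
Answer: 2664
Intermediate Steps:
E = 29
Z(A) = 841 (Z(A) = 29² = 841)
Z(-789/(-35) + 1121/170) + F(-1071) = 841 + (752 - 1*(-1071)) = 841 + (752 + 1071) = 841 + 1823 = 2664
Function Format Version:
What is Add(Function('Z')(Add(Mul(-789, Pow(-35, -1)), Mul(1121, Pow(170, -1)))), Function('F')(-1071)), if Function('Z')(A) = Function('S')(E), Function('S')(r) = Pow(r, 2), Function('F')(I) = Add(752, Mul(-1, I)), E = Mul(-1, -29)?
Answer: 2664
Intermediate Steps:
E = 29
Function('Z')(A) = 841 (Function('Z')(A) = Pow(29, 2) = 841)
Add(Function('Z')(Add(Mul(-789, Pow(-35, -1)), Mul(1121, Pow(170, -1)))), Function('F')(-1071)) = Add(841, Add(752, Mul(-1, -1071))) = Add(841, Add(752, 1071)) = Add(841, 1823) = 2664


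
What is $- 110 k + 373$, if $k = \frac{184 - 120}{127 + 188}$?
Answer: $\frac{22091}{63} \approx 350.65$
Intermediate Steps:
$k = \frac{64}{315} \approx 0.20317$
$- 110 k + 373 = \left(-110\right) \frac{64}{315} + 373 = - \frac{1408}{63} + 373 = \frac{22091}{63}$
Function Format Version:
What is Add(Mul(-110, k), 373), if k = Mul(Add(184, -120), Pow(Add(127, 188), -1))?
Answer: Rational(22091, 63) ≈ 350.65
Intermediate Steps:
k = Rational(64, 315) (k = Mul(64, Pow(315, -1)) = Mul(64, Rational(1, 315)) = Rational(64, 315) ≈ 0.20317)
Add(Mul(-110, k), 373) = Add(Mul(-110, Rational(64, 315)), 373) = Add(Rational(-1408, 63), 373) = Rational(22091, 63)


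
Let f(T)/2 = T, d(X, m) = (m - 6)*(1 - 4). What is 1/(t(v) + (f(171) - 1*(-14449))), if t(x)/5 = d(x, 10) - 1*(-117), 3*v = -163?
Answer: 1/15316 ≈ 6.5291e-5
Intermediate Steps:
v = -163/3 (v = (1/3)*(-163) = -163/3 ≈ -54.333)
d(X, m) = 18 - 3*m (d(X, m) = (-6 + m)*(-3) = 18 - 3*m)
f(T) = 2*T
t(x) = 525 (t(x) = 5*((18 - 3*10) - 1*(-117)) = 5*((18 - 30) + 117) = 5*(-12 + 117) = 5*105 = 525)
1/(t(v) + (f(171) - 1*(-14449))) = 1/(525 + (2*171 - 1*(-14449))) = 1/(525 + (342 + 14449)) = 1/(525 + 14791) = 1/15316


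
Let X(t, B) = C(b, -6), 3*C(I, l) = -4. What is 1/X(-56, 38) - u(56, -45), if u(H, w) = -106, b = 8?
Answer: 421/4 ≈ 105.25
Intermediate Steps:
C(I, l) = -4/3 (C(I, l) = (⅓)*(-4) = -4/3)
X(t, B) = -4/3
1/X(-56, 38) - u(56, -45) = 1/(-4/3) - 1*(-106) = -¾ + 106 = 421/4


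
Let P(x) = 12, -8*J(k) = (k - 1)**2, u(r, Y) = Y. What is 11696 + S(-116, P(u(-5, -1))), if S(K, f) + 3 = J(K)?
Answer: 79855/8 ≈ 9981.9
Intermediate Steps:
J(k) = -(-1 + k)**2/8 (J(k) = -(k - 1)**2/8 = -(-1 + k)**2/8)
S(K, f) = -3 - (-1 + K)**2/8
11696 + S(-116, P(u(-5, -1))) = 11696 + (-3 - (-1 - 116)**2/8) = 11696 + (-3 - 1/8*(-117)**2) = 11696 + (-3 - 1/8*13689) = 11696 + (-3 - 13689/8) = 11696 - 13713/8 = 79855/8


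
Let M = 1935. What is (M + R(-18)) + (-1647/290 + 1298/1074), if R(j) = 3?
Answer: 301108511/155730 ≈ 1933.5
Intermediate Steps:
(M + R(-18)) + (-1647/290 + 1298/1074) = (1935 + 3) + (-1647/290 + 1298/1074) = 1938 + (-1647*1/290 + 1298*(1/1074)) = 1938 + (-1647/290 + 649/537) = 1938 - 696229/155730 = 301108511/155730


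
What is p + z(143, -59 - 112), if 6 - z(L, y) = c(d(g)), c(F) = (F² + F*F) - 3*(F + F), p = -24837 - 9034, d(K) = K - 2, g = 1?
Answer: -33873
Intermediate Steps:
d(K) = -2 + K
p = -33871
c(F) = -6*F + 2*F² (c(F) = (F² + F²) - 6*F = 2*F² - 6*F = -6*F + 2*F²)
z(L, y) = -2 (z(L, y) = 6 - 2*(-2 + 1)*(-3 + (-2 + 1)) = 6 - 2*(-1)*(-3 - 1) = 6 - 2*(-1)*(-4) = 6 - 1*8 = 6 - 8 = -2)
p + z(143, -59 - 112) = -33871 - 2 = -33873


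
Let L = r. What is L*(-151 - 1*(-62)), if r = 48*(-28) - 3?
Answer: 119883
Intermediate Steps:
r = -1347 (r = -1344 - 3 = -1347)
L = -1347
L*(-151 - 1*(-62)) = -1347*(-151 - 1*(-62)) = -1347*(-151 + 62) = -1347*(-89) = 119883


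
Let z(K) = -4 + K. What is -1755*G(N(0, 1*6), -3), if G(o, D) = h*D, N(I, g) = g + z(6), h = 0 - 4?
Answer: -21060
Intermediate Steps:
h = -4
N(I, g) = 2 + g (N(I, g) = g + (-4 + 6) = g + 2 = 2 + g)
G(o, D) = -4*D
-1755*G(N(0, 1*6), -3) = -(-7020)*(-3) = -1755*12 = -21060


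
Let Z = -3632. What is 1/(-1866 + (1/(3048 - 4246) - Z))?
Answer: 1198/2115667 ≈ 0.00056625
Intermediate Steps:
1/(-1866 + (1/(3048 - 4246) - Z)) = 1/(-1866 + (1/(3048 - 4246) - 1*(-3632))) = 1/(-1866 + (1/(-1198) + 3632)) = 1/(-1866 + (-1/1198 + 3632)) = 1/(-1866 + 4351135/1198) = 1/(2115667/1198) = 1198/2115667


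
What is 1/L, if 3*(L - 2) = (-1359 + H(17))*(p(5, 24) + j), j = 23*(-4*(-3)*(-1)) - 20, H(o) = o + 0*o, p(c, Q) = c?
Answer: 1/130176 ≈ 7.6819e-6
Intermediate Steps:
H(o) = o (H(o) = o + 0 = o)
j = -296 (j = 23*(12*(-1)) - 20 = 23*(-12) - 20 = -276 - 20 = -296)
L = 130176 (L = 2 + ((-1359 + 17)*(5 - 296))/3 = 2 + (-1342*(-291))/3 = 2 + (⅓)*390522 = 2 + 130174 = 130176)
1/L = 1/130176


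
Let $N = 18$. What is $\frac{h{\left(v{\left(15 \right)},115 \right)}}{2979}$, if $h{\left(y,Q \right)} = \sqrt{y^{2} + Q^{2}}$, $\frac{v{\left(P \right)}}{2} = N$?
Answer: $\frac{\sqrt{14521}}{2979} \approx 0.040451$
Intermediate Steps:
$v{\left(P \right)} = 36$ ($v{\left(P \right)} = 2 \cdot 18 = 36$)
$h{\left(y,Q \right)} = \sqrt{Q^{2} + y^{2}}$
$\frac{h{\left(v{\left(15 \right)},115 \right)}}{2979} = \frac{\sqrt{115^{2} + 36^{2}}}{2979} = \sqrt{13225 + 1296} \cdot \frac{1}{2979} = \sqrt{14521} \cdot \frac{1}{2979} = \frac{\sqrt{14521}}{2979}$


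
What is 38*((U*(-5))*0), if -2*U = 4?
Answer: 0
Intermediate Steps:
U = -2 (U = -1/2*4 = -2)
38*((U*(-5))*0) = 38*(-2*(-5)*0) = 38*(10*0) = 38*0 = 0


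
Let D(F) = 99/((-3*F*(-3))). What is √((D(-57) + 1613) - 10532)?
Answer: I*√28978458/57 ≈ 94.442*I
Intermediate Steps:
D(F) = 11/F (D(F) = 99/((9*F)) = 99*(1/(9*F)) = 11/F)
√((D(-57) + 1613) - 10532) = √((11/(-57) + 1613) - 10532) = √((11*(-1/57) + 1613) - 10532) = √((-11/57 + 1613) - 10532) = √(91930/57 - 10532) = √(-508394/57) = I*√28978458/57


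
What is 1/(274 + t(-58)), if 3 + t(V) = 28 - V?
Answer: 1/357 ≈ 0.0028011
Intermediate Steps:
t(V) = 25 - V (t(V) = -3 + (28 - V) = 25 - V)
1/(274 + t(-58)) = 1/(274 + (25 - 1*(-58))) = 1/(274 + (25 + 58)) = 1/(274 + 83) = 1/357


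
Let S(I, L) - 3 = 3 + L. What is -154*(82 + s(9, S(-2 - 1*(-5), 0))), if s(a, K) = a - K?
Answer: -13090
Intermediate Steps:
S(I, L) = 6 + L (S(I, L) = 3 + (3 + L) = 6 + L)
-154*(82 + s(9, S(-2 - 1*(-5), 0))) = -154*(82 + (9 - (6 + 0))) = -154*(82 + (9 - 1*6)) = -154*(82 + (9 - 6)) = -154*(82 + 3) = -154*85 = -13090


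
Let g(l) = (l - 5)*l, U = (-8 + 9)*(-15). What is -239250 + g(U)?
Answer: -238950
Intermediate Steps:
U = -15 (U = 1*(-15) = -15)
g(l) = l*(-5 + l) (g(l) = (-5 + l)*l = l*(-5 + l))
-239250 + g(U) = -239250 - 15*(-5 - 15) = -239250 - 15*(-20) = -239250 + 300 = -238950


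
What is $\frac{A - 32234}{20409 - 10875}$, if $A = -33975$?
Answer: $- \frac{66209}{9534} \approx -6.9445$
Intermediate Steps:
$\frac{A - 32234}{20409 - 10875} = \frac{-33975 - 32234}{20409 - 10875} = - \frac{66209}{9534}$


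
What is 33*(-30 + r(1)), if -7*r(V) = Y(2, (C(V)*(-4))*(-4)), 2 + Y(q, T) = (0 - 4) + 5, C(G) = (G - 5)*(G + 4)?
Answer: -6897/7 ≈ -985.29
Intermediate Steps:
C(G) = (-5 + G)*(4 + G)
Y(q, T) = -1 (Y(q, T) = -2 + ((0 - 4) + 5) = -2 + (-4 + 5) = -2 + 1 = -1)
r(V) = ⅐ (r(V) = -⅐*(-1) = ⅐)
33*(-30 + r(1)) = 33*(-30 + ⅐) = 33*(-209/7) = -6897/7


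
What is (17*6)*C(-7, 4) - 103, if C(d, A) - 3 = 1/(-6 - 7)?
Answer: 2537/13 ≈ 195.15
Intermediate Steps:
C(d, A) = 38/13 (C(d, A) = 3 + 1/(-6 - 7) = 3 + 1/(-13) = 3 - 1/13 = 38/13)
(17*6)*C(-7, 4) - 103 = (17*6)*(38/13) - 103 = 102*(38/13) - 103 = 3876/13 - 103 = 2537/13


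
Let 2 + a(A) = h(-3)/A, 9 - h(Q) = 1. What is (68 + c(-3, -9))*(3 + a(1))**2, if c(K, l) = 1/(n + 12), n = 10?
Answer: 121257/22 ≈ 5511.7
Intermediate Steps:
h(Q) = 8 (h(Q) = 9 - 1*1 = 9 - 1 = 8)
c(K, l) = 1/22 (c(K, l) = 1/(10 + 12) = 1/22)
a(A) = -2 + 8/A
(68 + c(-3, -9))*(3 + a(1))**2 = (68 + 1/22)*(3 + (-2 + 8/1))**2 = 1497*(3 + (-2 + 8*1))**2/22 = 1497*(3 + (-2 + 8))**2/22 = 1497*(3 + 6)**2/22 = (1497/22)*9**2 = (1497/22)*81 = 121257/22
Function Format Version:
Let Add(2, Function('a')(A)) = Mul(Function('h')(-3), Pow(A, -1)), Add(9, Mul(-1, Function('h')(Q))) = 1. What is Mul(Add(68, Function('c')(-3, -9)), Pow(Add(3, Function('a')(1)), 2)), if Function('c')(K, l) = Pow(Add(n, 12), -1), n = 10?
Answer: Rational(121257, 22) ≈ 5511.7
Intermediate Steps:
Function('h')(Q) = 8 (Function('h')(Q) = Add(9, Mul(-1, 1)) = Add(9, -1) = 8)
Function('c')(K, l) = Rational(1, 22) (Function('c')(K, l) = Pow(Add(10, 12), -1) = Pow(22, -1) = Rational(1, 22))
Function('a')(A) = Add(-2, Mul(8, Pow(A, -1)))
Mul(Add(68, Function('c')(-3, -9)), Pow(Add(3, Function('a')(1)), 2)) = Mul(Add(68, Rational(1, 22)), Pow(Add(3, Add(-2, Mul(8, Pow(1, -1)))), 2)) = Mul(Rational(1497, 22), Pow(Add(3, Add(-2, Mul(8, 1))), 2)) = Mul(Rational(1497, 22), Pow(Add(3, Add(-2, 8)), 2)) = Mul(Rational(1497, 22), Pow(Add(3, 6), 2)) = Mul(Rational(1497, 22), Pow(9, 2)) = Mul(Rational(1497, 22), 81) = Rational(121257, 22)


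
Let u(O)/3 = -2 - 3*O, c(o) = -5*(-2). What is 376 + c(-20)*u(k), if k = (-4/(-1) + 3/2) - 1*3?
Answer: 91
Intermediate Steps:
c(o) = 10
k = 5/2 (k = (-4*(-1) + 3*(½)) - 3 = (4 + 3/2) - 3 = 11/2 - 3 = 5/2 ≈ 2.5000)
u(O) = -6 - 9*O (u(O) = 3*(-2 - 3*O) = -6 - 9*O)
376 + c(-20)*u(k) = 376 + 10*(-6 - 9*5/2) = 376 + 10*(-6 - 45/2) = 376 + 10*(-57/2) = 376 - 285 = 91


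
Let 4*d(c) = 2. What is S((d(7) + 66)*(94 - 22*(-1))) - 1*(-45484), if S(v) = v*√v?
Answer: 45484 + 7714*√7714 ≈ 7.2300e+5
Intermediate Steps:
d(c) = ½ (d(c) = (¼)*2 = ½)
S(v) = v^(3/2)
S((d(7) + 66)*(94 - 22*(-1))) - 1*(-45484) = ((½ + 66)*(94 - 22*(-1)))^(3/2) - 1*(-45484) = (133*(94 + 22)/2)^(3/2) + 45484 = ((133/2)*116)^(3/2) + 45484 = 7714^(3/2) + 45484 = 7714*√7714 + 45484 = 45484 + 7714*√7714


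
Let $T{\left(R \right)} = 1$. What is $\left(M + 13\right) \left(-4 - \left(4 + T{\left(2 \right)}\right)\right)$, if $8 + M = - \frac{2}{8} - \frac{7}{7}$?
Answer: $- \frac{135}{4} \approx -33.75$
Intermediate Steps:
$M = - \frac{37}{4}$ ($M = -8 - \left(1 + \frac{1}{4}\right) = -8 - \frac{5}{4} = - \frac{37}{4} \approx -9.25$)
$\left(M + 13\right) \left(-4 - \left(4 + T{\left(2 \right)}\right)\right) = \left(- \frac{37}{4} + 13\right) \left(-4 - 5\right) = \frac{15 \left(-4 - 5\right)}{4} = \frac{15}{4} \left(-9\right) = - \frac{135}{4}$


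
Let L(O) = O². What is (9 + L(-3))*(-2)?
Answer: -36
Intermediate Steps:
(9 + L(-3))*(-2) = (9 + (-3)²)*(-2) = (9 + 9)*(-2) = 18*(-2) = -36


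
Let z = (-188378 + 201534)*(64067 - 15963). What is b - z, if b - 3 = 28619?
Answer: -632827602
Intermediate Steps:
b = 28622 (b = 3 + 28619 = 28622)
z = 632856224 (z = 13156*48104 = 632856224)
b - z = 28622 - 1*632856224 = 28622 - 632856224 = -632827602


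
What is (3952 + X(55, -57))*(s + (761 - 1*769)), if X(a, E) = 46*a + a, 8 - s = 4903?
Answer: -32050911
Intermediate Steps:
s = -4895 (s = 8 - 1*4903 = 8 - 4903 = -4895)
X(a, E) = 47*a
(3952 + X(55, -57))*(s + (761 - 1*769)) = (3952 + 47*55)*(-4895 + (761 - 1*769)) = (3952 + 2585)*(-4895 + (761 - 769)) = 6537*(-4895 - 8) = 6537*(-4903) = -32050911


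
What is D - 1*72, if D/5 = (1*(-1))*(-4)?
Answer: -52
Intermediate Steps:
D = 20 (D = 5*((1*(-1))*(-4)) = 5*(-1*(-4)) = 5*4 = 20)
D - 1*72 = 20 - 1*72 = 20 - 72 = -52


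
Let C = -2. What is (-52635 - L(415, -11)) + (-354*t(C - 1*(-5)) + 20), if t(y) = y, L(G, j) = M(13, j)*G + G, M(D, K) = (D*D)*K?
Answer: 717393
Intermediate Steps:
M(D, K) = K*D**2 (M(D, K) = D**2*K = K*D**2)
L(G, j) = G + 169*G*j (L(G, j) = (j*13**2)*G + G = (j*169)*G + G = (169*j)*G + G = 169*G*j + G = G + 169*G*j)
(-52635 - L(415, -11)) + (-354*t(C - 1*(-5)) + 20) = (-52635 - 415*(1 + 169*(-11))) + (-354*(-2 - 1*(-5)) + 20) = (-52635 - 415*(1 - 1859)) + (-354*(-2 + 5) + 20) = (-52635 - 415*(-1858)) + (-354*3 + 20) = (-52635 - 1*(-771070)) + (-1062 + 20) = (-52635 + 771070) - 1042 = 718435 - 1042 = 717393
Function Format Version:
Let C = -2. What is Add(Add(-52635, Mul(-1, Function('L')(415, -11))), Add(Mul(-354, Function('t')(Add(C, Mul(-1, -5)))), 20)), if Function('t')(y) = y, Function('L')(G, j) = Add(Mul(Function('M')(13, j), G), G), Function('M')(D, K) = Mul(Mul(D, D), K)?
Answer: 717393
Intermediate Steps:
Function('M')(D, K) = Mul(K, Pow(D, 2)) (Function('M')(D, K) = Mul(Pow(D, 2), K) = Mul(K, Pow(D, 2)))
Function('L')(G, j) = Add(G, Mul(169, G, j)) (Function('L')(G, j) = Add(Mul(Mul(j, Pow(13, 2)), G), G) = Add(Mul(Mul(j, 169), G), G) = Add(Mul(Mul(169, j), G), G) = Add(Mul(169, G, j), G) = Add(G, Mul(169, G, j)))
Add(Add(-52635, Mul(-1, Function('L')(415, -11))), Add(Mul(-354, Function('t')(Add(C, Mul(-1, -5)))), 20)) = Add(Add(-52635, Mul(-1, Mul(415, Add(1, Mul(169, -11))))), Add(Mul(-354, Add(-2, Mul(-1, -5))), 20)) = Add(Add(-52635, Mul(-1, Mul(415, Add(1, -1859)))), Add(Mul(-354, Add(-2, 5)), 20)) = Add(Add(-52635, Mul(-1, Mul(415, -1858))), Add(Mul(-354, 3), 20)) = Add(Add(-52635, Mul(-1, -771070)), Add(-1062, 20)) = Add(Add(-52635, 771070), -1042) = Add(718435, -1042) = 717393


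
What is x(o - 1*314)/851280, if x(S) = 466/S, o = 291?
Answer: -233/9789720 ≈ -2.3800e-5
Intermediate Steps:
x(o - 1*314)/851280 = (466/(291 - 1*314))/851280 = (466/(291 - 314))*(1/851280) = (466/(-23))*(1/851280) = (466*(-1/23))*(1/851280) = -466/23*1/851280 = -233/9789720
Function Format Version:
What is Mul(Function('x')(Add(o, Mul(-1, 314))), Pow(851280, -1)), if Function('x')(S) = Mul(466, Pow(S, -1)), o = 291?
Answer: Rational(-233, 9789720) ≈ -2.3800e-5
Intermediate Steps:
Mul(Function('x')(Add(o, Mul(-1, 314))), Pow(851280, -1)) = Mul(Mul(466, Pow(Add(291, Mul(-1, 314)), -1)), Pow(851280, -1)) = Mul(Mul(466, Pow(Add(291, -314), -1)), Rational(1, 851280)) = Mul(Mul(466, Pow(-23, -1)), Rational(1, 851280)) = Mul(Mul(466, Rational(-1, 23)), Rational(1, 851280)) = Mul(Rational(-466, 23), Rational(1, 851280)) = Rational(-233, 9789720)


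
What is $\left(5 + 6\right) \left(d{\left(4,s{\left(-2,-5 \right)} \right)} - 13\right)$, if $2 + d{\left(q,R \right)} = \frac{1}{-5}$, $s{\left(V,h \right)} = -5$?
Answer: $- \frac{836}{5} \approx -167.2$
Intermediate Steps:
$d{\left(q,R \right)} = - \frac{11}{5}$ ($d{\left(q,R \right)} = -2 + \frac{1}{-5} = -2 - \frac{1}{5} = - \frac{11}{5}$)
$\left(5 + 6\right) \left(d{\left(4,s{\left(-2,-5 \right)} \right)} - 13\right) = \left(5 + 6\right) \left(- \frac{11}{5} - 13\right) = 11 \left(- \frac{76}{5}\right) = - \frac{836}{5}$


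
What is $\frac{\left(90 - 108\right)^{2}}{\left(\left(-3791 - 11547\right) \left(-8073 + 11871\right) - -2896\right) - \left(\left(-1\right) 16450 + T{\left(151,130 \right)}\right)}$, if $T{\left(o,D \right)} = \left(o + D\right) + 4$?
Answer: $- \frac{324}{58234663} \approx -5.5637 \cdot 10^{-6}$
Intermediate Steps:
$T{\left(o,D \right)} = 4 + D + o$ ($T{\left(o,D \right)} = \left(D + o\right) + 4 = 4 + D + o$)
$\frac{\left(90 - 108\right)^{2}}{\left(\left(-3791 - 11547\right) \left(-8073 + 11871\right) - -2896\right) - \left(\left(-1\right) 16450 + T{\left(151,130 \right)}\right)} = \frac{\left(90 - 108\right)^{2}}{\left(\left(-3791 - 11547\right) \left(-8073 + 11871\right) - -2896\right) - \left(\left(-1\right) 16450 + \left(4 + 130 + 151\right)\right)} = \frac{\left(-18\right)^{2}}{\left(\left(-15338\right) 3798 + 2896\right) - \left(-16450 + 285\right)} = \frac{324}{\left(-58253724 + 2896\right) - -16165} = \frac{324}{-58250828 + 16165} = \frac{324}{-58234663} = 324 \left(- \frac{1}{58234663}\right) = - \frac{324}{58234663}$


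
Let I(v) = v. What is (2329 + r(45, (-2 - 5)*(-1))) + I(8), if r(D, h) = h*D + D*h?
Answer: 2967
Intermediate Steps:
r(D, h) = 2*D*h (r(D, h) = D*h + D*h = 2*D*h)
(2329 + r(45, (-2 - 5)*(-1))) + I(8) = (2329 + 2*45*((-2 - 5)*(-1))) + 8 = (2329 + 2*45*(-7*(-1))) + 8 = (2329 + 2*45*7) + 8 = (2329 + 630) + 8 = 2959 + 8 = 2967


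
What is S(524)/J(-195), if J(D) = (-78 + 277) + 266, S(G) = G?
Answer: 524/465 ≈ 1.1269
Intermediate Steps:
J(D) = 465 (J(D) = 199 + 266 = 465)
S(524)/J(-195) = 524/465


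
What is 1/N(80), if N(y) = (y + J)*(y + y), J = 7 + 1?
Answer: 1/14080 ≈ 7.1023e-5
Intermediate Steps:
J = 8
N(y) = 2*y*(8 + y) (N(y) = (y + 8)*(y + y) = (8 + y)*(2*y) = 2*y*(8 + y))
1/N(80) = 1/(2*80*(8 + 80)) = 1/(2*80*88) = 1/14080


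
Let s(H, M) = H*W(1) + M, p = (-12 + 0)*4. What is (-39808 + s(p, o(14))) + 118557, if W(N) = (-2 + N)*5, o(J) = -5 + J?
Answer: 78998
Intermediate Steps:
p = -48 (p = -12*4 = -48)
W(N) = -10 + 5*N
s(H, M) = M - 5*H (s(H, M) = H*(-10 + 5*1) + M = H*(-10 + 5) + M = H*(-5) + M = -5*H + M = M - 5*H)
(-39808 + s(p, o(14))) + 118557 = (-39808 + ((-5 + 14) - 5*(-48))) + 118557 = (-39808 + (9 + 240)) + 118557 = (-39808 + 249) + 118557 = -39559 + 118557 = 78998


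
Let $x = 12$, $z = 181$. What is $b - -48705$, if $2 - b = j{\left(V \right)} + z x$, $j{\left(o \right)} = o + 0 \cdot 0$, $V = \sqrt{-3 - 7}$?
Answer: $46535 - i \sqrt{10} \approx 46535.0 - 3.1623 i$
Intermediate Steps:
$V = i \sqrt{10}$ ($V = \sqrt{-10} = i \sqrt{10} \approx 3.1623 i$)
$j{\left(o \right)} = o$ ($j{\left(o \right)} = o + 0 = o$)
$b = -2170 - i \sqrt{10}$ ($b = 2 - \left(i \sqrt{10} + 181 \cdot 12\right) = 2 - \left(i \sqrt{10} + 2172\right) = 2 - \left(2172 + i \sqrt{10}\right) = -2170 - i \sqrt{10} \approx -2170.0 - 3.1623 i$)
$b - -48705 = \left(-2170 - i \sqrt{10}\right) - -48705 = \left(-2170 - i \sqrt{10}\right) + 48705 = 46535 - i \sqrt{10}$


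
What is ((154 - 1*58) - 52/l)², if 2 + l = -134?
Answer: 10738729/1156 ≈ 9289.6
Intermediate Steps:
l = -136 (l = -2 - 134 = -136)
((154 - 1*58) - 52/l)² = ((154 - 1*58) - 52/(-136))² = ((154 - 58) - 52*(-1/136))² = (96 + 13/34)² = (3277/34)² = 10738729/1156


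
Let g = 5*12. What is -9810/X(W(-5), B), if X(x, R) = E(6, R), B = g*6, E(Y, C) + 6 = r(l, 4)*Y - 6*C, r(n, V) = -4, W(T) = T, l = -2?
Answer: 327/73 ≈ 4.4795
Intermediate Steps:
g = 60
E(Y, C) = -6 - 6*C - 4*Y (E(Y, C) = -6 + (-4*Y - 6*C) = -6 + (-6*C - 4*Y) = -6 - 6*C - 4*Y)
B = 360 (B = 60*6 = 360)
X(x, R) = -30 - 6*R (X(x, R) = -6 - 6*R - 4*6 = -6 - 6*R - 24 = -30 - 6*R)
-9810/X(W(-5), B) = -9810/(-30 - 6*360) = -9810/(-30 - 2160) = -9810/(-2190) = -9810*(-1/2190) = 327/73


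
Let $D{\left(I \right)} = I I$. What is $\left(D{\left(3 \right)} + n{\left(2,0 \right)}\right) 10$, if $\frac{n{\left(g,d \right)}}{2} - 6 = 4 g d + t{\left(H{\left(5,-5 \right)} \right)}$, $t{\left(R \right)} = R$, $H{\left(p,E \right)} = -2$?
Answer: $170$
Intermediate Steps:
$D{\left(I \right)} = I^{2}$
$n{\left(g,d \right)} = 8 + 8 d g$ ($n{\left(g,d \right)} = 12 + 2 \left(4 g d - 2\right) = 12 + 2 \left(4 d g - 2\right) = 12 + 2 \left(-2 + 4 d g\right) = 12 + \left(-4 + 8 d g\right) = 8 + 8 d g$)
$\left(D{\left(3 \right)} + n{\left(2,0 \right)}\right) 10 = \left(3^{2} + \left(8 + 8 \cdot 0 \cdot 2\right)\right) 10 = \left(9 + \left(8 + 0\right)\right) 10 = \left(9 + 8\right) 10 = 17 \cdot 10 = 170$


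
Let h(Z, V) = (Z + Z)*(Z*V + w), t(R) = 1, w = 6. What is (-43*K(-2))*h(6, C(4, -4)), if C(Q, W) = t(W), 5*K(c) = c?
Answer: 12384/5 ≈ 2476.8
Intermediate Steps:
K(c) = c/5
C(Q, W) = 1
h(Z, V) = 2*Z*(6 + V*Z) (h(Z, V) = (Z + Z)*(Z*V + 6) = (2*Z)*(V*Z + 6) = (2*Z)*(6 + V*Z) = 2*Z*(6 + V*Z))
(-43*K(-2))*h(6, C(4, -4)) = (-43*(-2)/5)*(2*6*(6 + 1*6)) = (-43*(-2/5))*(2*6*(6 + 6)) = 86*(2*6*12)/5 = (86/5)*144 = 12384/5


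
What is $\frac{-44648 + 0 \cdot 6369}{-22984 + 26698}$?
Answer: $- \frac{22324}{1857} \approx -12.022$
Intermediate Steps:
$\frac{-44648 + 0 \cdot 6369}{-22984 + 26698} = \frac{-44648 + 0}{3714} = \left(-44648\right) \frac{1}{3714} = - \frac{22324}{1857}$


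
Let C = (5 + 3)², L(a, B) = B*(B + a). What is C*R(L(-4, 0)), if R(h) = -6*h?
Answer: 0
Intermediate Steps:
C = 64 (C = 8² = 64)
C*R(L(-4, 0)) = 64*(-0*(0 - 4)) = 64*(-0*(-4)) = 64*(-6*0) = 64*0 = 0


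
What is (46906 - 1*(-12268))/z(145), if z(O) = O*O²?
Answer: 59174/3048625 ≈ 0.019410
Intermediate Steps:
z(O) = O³
(46906 - 1*(-12268))/z(145) = (46906 - 1*(-12268))/(145³) = (46906 + 12268)/3048625 = 59174*(1/3048625) = 59174/3048625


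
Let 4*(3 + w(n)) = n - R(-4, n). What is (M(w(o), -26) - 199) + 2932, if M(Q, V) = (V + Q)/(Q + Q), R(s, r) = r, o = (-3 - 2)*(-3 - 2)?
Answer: 16427/6 ≈ 2737.8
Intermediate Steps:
o = 25 (o = -5*(-5) = 25)
w(n) = -3 (w(n) = -3 + (n - n)/4 = -3 + (1/4)*0 = -3 + 0 = -3)
M(Q, V) = (Q + V)/(2*Q) (M(Q, V) = (Q + V)/((2*Q)) = (Q + V)*(1/(2*Q)) = (Q + V)/(2*Q))
(M(w(o), -26) - 199) + 2932 = ((1/2)*(-3 - 26)/(-3) - 199) + 2932 = ((1/2)*(-1/3)*(-29) - 199) + 2932 = (29/6 - 199) + 2932 = -1165/6 + 2932 = 16427/6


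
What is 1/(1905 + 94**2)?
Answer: 1/10741 ≈ 9.3101e-5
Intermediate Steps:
1/(1905 + 94**2) = 1/(1905 + 8836) = 1/10741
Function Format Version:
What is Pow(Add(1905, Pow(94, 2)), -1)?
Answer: Rational(1, 10741) ≈ 9.3101e-5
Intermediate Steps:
Pow(Add(1905, Pow(94, 2)), -1) = Pow(Add(1905, 8836), -1) = Pow(10741, -1) = Rational(1, 10741)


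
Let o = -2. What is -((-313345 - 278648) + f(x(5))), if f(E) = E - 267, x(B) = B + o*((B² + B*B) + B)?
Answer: 592365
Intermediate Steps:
x(B) = -B - 4*B² (x(B) = B - 2*((B² + B*B) + B) = B - 2*((B² + B²) + B) = B - 2*(2*B² + B) = B - 2*(B + 2*B²) = B + (-4*B² - 2*B) = -B - 4*B²)
f(E) = -267 + E
-((-313345 - 278648) + f(x(5))) = -((-313345 - 278648) + (-267 + 5*(-1 - 4*5))) = -(-591993 + (-267 + 5*(-1 - 20))) = -(-591993 + (-267 + 5*(-21))) = -(-591993 + (-267 - 105)) = -(-591993 - 372) = -1*(-592365) = 592365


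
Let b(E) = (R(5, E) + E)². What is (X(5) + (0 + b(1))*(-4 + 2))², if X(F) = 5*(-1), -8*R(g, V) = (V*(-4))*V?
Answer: 361/4 ≈ 90.250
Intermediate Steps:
R(g, V) = V²/2 (R(g, V) = -V*(-4)*V/8 = -(-4*V)*V/8 = -(-1)*V²/2 = V²/2)
X(F) = -5
b(E) = (E + E²/2)² (b(E) = (E²/2 + E)² = (E + E²/2)²)
(X(5) + (0 + b(1))*(-4 + 2))² = (-5 + (0 + (¼)*1²*(2 + 1)²)*(-4 + 2))² = (-5 + (0 + (¼)*1*3²)*(-2))² = (-5 + (0 + (¼)*1*9)*(-2))² = (-5 + (0 + 9/4)*(-2))² = (-5 + (9/4)*(-2))² = (-5 - 9/2)² = (-19/2)² = 361/4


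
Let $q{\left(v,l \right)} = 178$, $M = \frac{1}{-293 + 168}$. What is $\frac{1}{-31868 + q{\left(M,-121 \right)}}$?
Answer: $- \frac{1}{31690} \approx -3.1556 \cdot 10^{-5}$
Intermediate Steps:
$M = - \frac{1}{125}$ ($M = \frac{1}{-125} = - \frac{1}{125} \approx -0.008$)
$\frac{1}{-31868 + q{\left(M,-121 \right)}} = \frac{1}{-31868 + 178} = \frac{1}{-31690} = - \frac{1}{31690}$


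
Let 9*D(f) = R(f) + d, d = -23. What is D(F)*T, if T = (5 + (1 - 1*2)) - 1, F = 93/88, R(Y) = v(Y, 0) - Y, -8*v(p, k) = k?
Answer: -2117/264 ≈ -8.0189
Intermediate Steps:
v(p, k) = -k/8
R(Y) = -Y (R(Y) = -⅛*0 - Y = 0 - Y = -Y)
F = 93/88 (F = 93*(1/88) = 93/88 ≈ 1.0568)
T = 3 (T = (5 + (1 - 2)) - 1 = (5 - 1) - 1 = 4 - 1 = 3)
D(f) = -23/9 - f/9 (D(f) = (-f - 23)/9 = (-23 - f)/9 = -23/9 - f/9)
D(F)*T = (-23/9 - ⅑*93/88)*3 = (-23/9 - 31/264)*3 = -2117/792*3 = -2117/264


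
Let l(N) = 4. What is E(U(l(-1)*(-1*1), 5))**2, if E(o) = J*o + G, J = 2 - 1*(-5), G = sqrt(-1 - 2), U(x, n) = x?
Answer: (28 - I*sqrt(3))**2 ≈ 781.0 - 96.995*I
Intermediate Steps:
G = I*sqrt(3) (G = sqrt(-3) = I*sqrt(3) ≈ 1.732*I)
J = 7 (J = 2 + 5 = 7)
E(o) = 7*o + I*sqrt(3)
E(U(l(-1)*(-1*1), 5))**2 = (7*(4*(-1*1)) + I*sqrt(3))**2 = (7*(4*(-1)) + I*sqrt(3))**2 = (7*(-4) + I*sqrt(3))**2 = (-28 + I*sqrt(3))**2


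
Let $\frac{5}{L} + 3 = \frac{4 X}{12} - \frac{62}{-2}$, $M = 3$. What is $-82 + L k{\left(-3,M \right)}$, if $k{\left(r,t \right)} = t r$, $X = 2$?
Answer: $- \frac{7187}{86} \approx -83.57$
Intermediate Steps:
$k{\left(r,t \right)} = r t$
$L = \frac{15}{86}$ ($L = \frac{5}{-3 + \left(\frac{4 \cdot 2}{12} - \frac{62}{-2}\right)} = \frac{5}{-3 + \left(8 \cdot \frac{1}{12} - -31\right)} = \frac{5}{-3 + \left(\frac{2}{3} + 31\right)} = \frac{5}{-3 + \frac{95}{3}} = \frac{5}{\frac{86}{3}} = 5 \cdot \frac{3}{86} = \frac{15}{86} \approx 0.17442$)
$-82 + L k{\left(-3,M \right)} = -82 + \frac{15 \left(\left(-3\right) 3\right)}{86} = -82 + \frac{15}{86} \left(-9\right) = -82 - \frac{135}{86} = - \frac{7187}{86}$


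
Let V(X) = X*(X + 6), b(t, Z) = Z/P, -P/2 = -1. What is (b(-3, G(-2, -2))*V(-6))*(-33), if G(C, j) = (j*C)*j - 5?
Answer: 0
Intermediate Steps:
P = 2 (P = -2*(-1) = 2)
G(C, j) = -5 + C*j² (G(C, j) = (C*j)*j - 5 = C*j² - 5 = -5 + C*j²)
b(t, Z) = Z/2
V(X) = X*(6 + X)
(b(-3, G(-2, -2))*V(-6))*(-33) = (((-5 - 2*(-2)²)/2)*(-6*(6 - 6)))*(-33) = (((-5 - 2*4)/2)*(-6*0))*(-33) = (((-5 - 8)/2)*0)*(-33) = (((½)*(-13))*0)*(-33) = -13/2*0*(-33) = 0*(-33) = 0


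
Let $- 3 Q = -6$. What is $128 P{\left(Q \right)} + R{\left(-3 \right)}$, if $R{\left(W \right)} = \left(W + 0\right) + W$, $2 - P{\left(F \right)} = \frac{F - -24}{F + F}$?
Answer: $-582$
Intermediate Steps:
$Q = 2$ ($Q = \left(- \frac{1}{3}\right) \left(-6\right) = 2$)
$P{\left(F \right)} = 2 - \frac{24 + F}{2 F}$ ($P{\left(F \right)} = 2 - \frac{F - -24}{F + F} = 2 - \frac{F + 24}{2 F} = 2 - \left(24 + F\right) \frac{1}{2 F} = 2 - \frac{24 + F}{2 F}$)
$R{\left(W \right)} = 2 W$ ($R{\left(W \right)} = W + W = 2 W$)
$128 P{\left(Q \right)} + R{\left(-3 \right)} = 128 \left(\frac{3}{2} - \frac{12}{2}\right) + 2 \left(-3\right) = 128 \left(\frac{3}{2} - 6\right) - 6 = 128 \left(- \frac{9}{2}\right) - 6 = -576 - 6 = -582$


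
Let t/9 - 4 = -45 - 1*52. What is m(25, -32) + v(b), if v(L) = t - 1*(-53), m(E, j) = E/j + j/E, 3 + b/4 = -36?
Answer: -628849/800 ≈ -786.06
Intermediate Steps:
b = -156 (b = -12 + 4*(-36) = -12 - 144 = -156)
t = -837 (t = 36 + 9*(-45 - 1*52) = 36 + 9*(-45 - 52) = 36 + 9*(-97) = 36 - 873 = -837)
v(L) = -784 (v(L) = -837 - 1*(-53) = -837 + 53 = -784)
m(25, -32) + v(b) = (25/(-32) - 32/25) - 784 = (25*(-1/32) - 32*1/25) - 784 = (-25/32 - 32/25) - 784 = -1649/800 - 784 = -628849/800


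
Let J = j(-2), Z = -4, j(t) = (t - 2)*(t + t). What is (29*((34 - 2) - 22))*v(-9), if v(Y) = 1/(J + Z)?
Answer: 145/6 ≈ 24.167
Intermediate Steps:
j(t) = 2*t*(-2 + t) (j(t) = (-2 + t)*(2*t) = 2*t*(-2 + t))
J = 16 (J = 2*(-2)*(-2 - 2) = 2*(-2)*(-4) = 16)
v(Y) = 1/12 (v(Y) = 1/(16 - 4) = 1/12)
(29*((34 - 2) - 22))*v(-9) = (29*((34 - 2) - 22))*(1/12) = (29*(32 - 22))*(1/12) = (29*10)*(1/12) = 290*(1/12) = 145/6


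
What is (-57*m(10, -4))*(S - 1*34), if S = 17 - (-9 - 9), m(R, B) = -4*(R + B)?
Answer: 1368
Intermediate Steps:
m(R, B) = -4*B - 4*R (m(R, B) = -4*(B + R) = -4*B - 4*R)
S = 35 (S = 17 - 1*(-18) = 17 + 18 = 35)
(-57*m(10, -4))*(S - 1*34) = (-57*(-4*(-4) - 4*10))*(35 - 1*34) = (-57*(16 - 40))*(35 - 34) = -57*(-24)*1 = 1368*1 = 1368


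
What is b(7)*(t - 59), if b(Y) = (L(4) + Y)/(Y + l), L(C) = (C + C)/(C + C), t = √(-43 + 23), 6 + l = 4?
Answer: -472/5 + 16*I*√5/5 ≈ -94.4 + 7.1554*I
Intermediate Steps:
l = -2 (l = -6 + 4 = -2)
t = 2*I*√5 (t = √(-20) = 2*I*√5 ≈ 4.4721*I)
L(C) = 1 (L(C) = (2*C)/((2*C)) = (2*C)*(1/(2*C)) = 1)
b(Y) = (1 + Y)/(-2 + Y) (b(Y) = (1 + Y)/(Y - 2) = (1 + Y)/(-2 + Y))
b(7)*(t - 59) = ((1 + 7)/(-2 + 7))*(2*I*√5 - 59) = (8/5)*(-59 + 2*I*√5) = ((⅕)*8)*(-59 + 2*I*√5) = 8*(-59 + 2*I*√5)/5 = -472/5 + 16*I*√5/5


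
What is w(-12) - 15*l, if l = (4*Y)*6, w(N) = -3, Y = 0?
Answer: -3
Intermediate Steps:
l = 0 (l = (4*0)*6 = 0*6 = 0)
w(-12) - 15*l = -3 - 15*0 = -3 + 0 = -3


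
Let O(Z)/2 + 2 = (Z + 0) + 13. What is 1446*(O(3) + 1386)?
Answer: 2044644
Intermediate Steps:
O(Z) = 22 + 2*Z (O(Z) = -4 + 2*((Z + 0) + 13) = -4 + 2*(Z + 13) = -4 + 2*(13 + Z) = -4 + (26 + 2*Z) = 22 + 2*Z)
1446*(O(3) + 1386) = 1446*((22 + 2*3) + 1386) = 1446*((22 + 6) + 1386) = 1446*(28 + 1386) = 1446*1414 = 2044644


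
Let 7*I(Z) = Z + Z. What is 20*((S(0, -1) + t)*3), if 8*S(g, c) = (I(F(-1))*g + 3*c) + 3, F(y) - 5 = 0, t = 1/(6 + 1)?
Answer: 60/7 ≈ 8.5714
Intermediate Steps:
t = 1/7 ≈ 0.14286
F(y) = 5 (F(y) = 5 + 0 = 5)
I(Z) = 2*Z/7 (I(Z) = (Z + Z)/7 = (2*Z)/7 = 2*Z/7)
S(g, c) = 3/8 + 3*c/8 + 5*g/28 (S(g, c) = ((((2/7)*5)*g + 3*c) + 3)/8 = ((10*g/7 + 3*c) + 3)/8 = ((3*c + 10*g/7) + 3)/8 = (3 + 3*c + 10*g/7)/8 = 3/8 + 3*c/8 + 5*g/28)
20*((S(0, -1) + t)*3) = 20*(((3/8 + (3/8)*(-1) + (5/28)*0) + 1/7)*3) = 20*(((3/8 - 3/8 + 0) + 1/7)*3) = 20*((0 + 1/7)*3) = 20*((1/7)*3) = 20*(3/7) = 60/7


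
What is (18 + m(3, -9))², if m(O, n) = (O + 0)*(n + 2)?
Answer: 9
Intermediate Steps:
m(O, n) = O*(2 + n)
(18 + m(3, -9))² = (18 + 3*(2 - 9))² = (18 + 3*(-7))² = (18 - 21)² = (-3)² = 9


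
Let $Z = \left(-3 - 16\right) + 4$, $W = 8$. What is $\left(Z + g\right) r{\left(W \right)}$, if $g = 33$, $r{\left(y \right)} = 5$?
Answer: $90$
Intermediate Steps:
$Z = -15$ ($Z = -19 + 4 = -15$)
$\left(Z + g\right) r{\left(W \right)} = \left(-15 + 33\right) 5 = 18 \cdot 5 = 90$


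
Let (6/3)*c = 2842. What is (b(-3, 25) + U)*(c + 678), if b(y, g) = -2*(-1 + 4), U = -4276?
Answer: -8987918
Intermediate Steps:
c = 1421 (c = (1/2)*2842 = 1421)
b(y, g) = -6 (b(y, g) = -2*3 = -6)
(b(-3, 25) + U)*(c + 678) = (-6 - 4276)*(1421 + 678) = -4282*2099 = -8987918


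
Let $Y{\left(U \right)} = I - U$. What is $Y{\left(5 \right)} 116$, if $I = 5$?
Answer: $0$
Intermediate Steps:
$Y{\left(U \right)} = 5 - U$
$Y{\left(5 \right)} 116 = \left(5 - 5\right) 116 = 0 \cdot 116 = 0$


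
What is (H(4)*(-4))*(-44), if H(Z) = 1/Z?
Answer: 44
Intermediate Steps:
(H(4)*(-4))*(-44) = (-4/4)*(-44) = ((¼)*(-4))*(-44) = -1*(-44) = 44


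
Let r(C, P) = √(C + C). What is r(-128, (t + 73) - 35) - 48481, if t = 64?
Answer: -48481 + 16*I ≈ -48481.0 + 16.0*I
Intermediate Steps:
r(C, P) = √2*√C (r(C, P) = √(2*C) = √2*√C)
r(-128, (t + 73) - 35) - 48481 = √2*√(-128) - 48481 = √2*(8*I*√2) - 48481 = 16*I - 48481 = -48481 + 16*I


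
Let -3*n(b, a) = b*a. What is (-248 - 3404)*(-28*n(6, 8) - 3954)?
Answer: 12803912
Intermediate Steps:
n(b, a) = -a*b/3 (n(b, a) = -b*a/3 = -a*b/3)
(-248 - 3404)*(-28*n(6, 8) - 3954) = (-248 - 3404)*(-(-28)*8*6/3 - 3954) = -3652*(-28*(-16) - 3954) = -3652*(448 - 3954) = -3652*(-3506) = 12803912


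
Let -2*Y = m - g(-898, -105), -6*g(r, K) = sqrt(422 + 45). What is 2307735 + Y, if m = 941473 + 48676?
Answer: 3625321/2 - sqrt(467)/12 ≈ 1.8127e+6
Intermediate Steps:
g(r, K) = -sqrt(467)/6 (g(r, K) = -sqrt(422 + 45)/6 = -sqrt(467)/6)
m = 990149
Y = -990149/2 - sqrt(467)/12 (Y = -(990149 - (-1)*sqrt(467)/6)/2 = -(990149 + sqrt(467)/6)/2 = -990149/2 - sqrt(467)/12 ≈ -4.9508e+5)
2307735 + Y = 2307735 + (-990149/2 - sqrt(467)/12) = 3625321/2 - sqrt(467)/12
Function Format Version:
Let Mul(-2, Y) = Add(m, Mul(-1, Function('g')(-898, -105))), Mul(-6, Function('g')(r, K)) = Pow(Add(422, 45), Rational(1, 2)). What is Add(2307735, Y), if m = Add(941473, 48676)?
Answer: Add(Rational(3625321, 2), Mul(Rational(-1, 12), Pow(467, Rational(1, 2)))) ≈ 1.8127e+6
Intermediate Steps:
Function('g')(r, K) = Mul(Rational(-1, 6), Pow(467, Rational(1, 2))) (Function('g')(r, K) = Mul(Rational(-1, 6), Pow(Add(422, 45), Rational(1, 2))) = Mul(Rational(-1, 6), Pow(467, Rational(1, 2))))
m = 990149
Y = Add(Rational(-990149, 2), Mul(Rational(-1, 12), Pow(467, Rational(1, 2)))) (Y = Mul(Rational(-1, 2), Add(990149, Mul(-1, Mul(Rational(-1, 6), Pow(467, Rational(1, 2)))))) = Mul(Rational(-1, 2), Add(990149, Mul(Rational(1, 6), Pow(467, Rational(1, 2))))) = Add(Rational(-990149, 2), Mul(Rational(-1, 12), Pow(467, Rational(1, 2)))) ≈ -4.9508e+5)
Add(2307735, Y) = Add(2307735, Add(Rational(-990149, 2), Mul(Rational(-1, 12), Pow(467, Rational(1, 2))))) = Add(Rational(3625321, 2), Mul(Rational(-1, 12), Pow(467, Rational(1, 2))))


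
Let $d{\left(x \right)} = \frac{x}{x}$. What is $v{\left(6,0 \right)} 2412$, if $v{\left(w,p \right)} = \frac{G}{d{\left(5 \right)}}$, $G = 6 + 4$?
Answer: $24120$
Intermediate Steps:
$d{\left(x \right)} = 1$
$G = 10$
$v{\left(w,p \right)} = 10$ ($v{\left(w,p \right)} = \frac{10}{1} = 10 \cdot 1 = 10$)
$v{\left(6,0 \right)} 2412 = 10 \cdot 2412 = 24120$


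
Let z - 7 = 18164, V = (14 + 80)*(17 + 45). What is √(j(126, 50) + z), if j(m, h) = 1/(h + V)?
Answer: √627824119042/5878 ≈ 134.80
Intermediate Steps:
V = 5828 (V = 94*62 = 5828)
z = 18171 (z = 7 + 18164 = 18171)
j(m, h) = 1/(5828 + h) (j(m, h) = 1/(h + 5828) = 1/(5828 + h))
√(j(126, 50) + z) = √(1/(5828 + 50) + 18171) = √(1/5878 + 18171) = √(106809139/5878) = √627824119042/5878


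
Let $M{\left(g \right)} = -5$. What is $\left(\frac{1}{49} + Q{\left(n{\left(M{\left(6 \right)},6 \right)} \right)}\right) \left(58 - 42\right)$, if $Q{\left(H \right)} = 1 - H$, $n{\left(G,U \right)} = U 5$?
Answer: $- \frac{22720}{49} \approx -463.67$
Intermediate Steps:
$n{\left(G,U \right)} = 5 U$
$\left(\frac{1}{49} + Q{\left(n{\left(M{\left(6 \right)},6 \right)} \right)}\right) \left(58 - 42\right) = \left(\frac{1}{49} + \left(1 - 5 \cdot 6\right)\right) \left(58 - 42\right) = \left(\frac{1}{49} + \left(1 - 30\right)\right) \left(58 - 42\right) = \left(\frac{1}{49} + \left(1 - 30\right)\right) 16 = \left(\frac{1}{49} - 29\right) 16 = \left(- \frac{1420}{49}\right) 16 = - \frac{22720}{49}$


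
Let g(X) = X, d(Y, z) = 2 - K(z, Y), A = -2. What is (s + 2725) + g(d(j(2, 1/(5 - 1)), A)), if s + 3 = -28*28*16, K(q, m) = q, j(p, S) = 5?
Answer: -9818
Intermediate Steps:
d(Y, z) = 2 - z
s = -12547 (s = -3 - 28*28*16 = -3 - 784*16 = -3 - 12544 = -12547)
(s + 2725) + g(d(j(2, 1/(5 - 1)), A)) = (-12547 + 2725) + (2 - 1*(-2)) = -9822 + (2 + 2) = -9822 + 4 = -9818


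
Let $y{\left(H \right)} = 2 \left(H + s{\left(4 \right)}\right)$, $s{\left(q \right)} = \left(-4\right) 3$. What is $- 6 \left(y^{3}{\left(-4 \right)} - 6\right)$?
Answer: $196644$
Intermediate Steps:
$s{\left(q \right)} = -12$
$y{\left(H \right)} = -24 + 2 H$ ($y{\left(H \right)} = 2 \left(H - 12\right) = 2 \left(-12 + H\right) = -24 + 2 H$)
$- 6 \left(y^{3}{\left(-4 \right)} - 6\right) = - 6 \left(\left(-24 + 2 \left(-4\right)\right)^{3} - 6\right) = - 6 \left(\left(-24 - 8\right)^{3} - 6\right) = - 6 \left(\left(-32\right)^{3} - 6\right) = - 6 \left(-32768 - 6\right) = \left(-6\right) \left(-32774\right) = 196644$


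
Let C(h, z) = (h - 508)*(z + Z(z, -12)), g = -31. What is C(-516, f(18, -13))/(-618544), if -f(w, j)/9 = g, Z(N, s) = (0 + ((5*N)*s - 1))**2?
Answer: 17936727040/38659 ≈ 4.6397e+5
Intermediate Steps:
Z(N, s) = (-1 + 5*N*s)**2 (Z(N, s) = (0 + (5*N*s - 1))**2 = (0 + (-1 + 5*N*s))**2 = (-1 + 5*N*s)**2)
f(w, j) = 279 (f(w, j) = -9*(-31) = 279)
C(h, z) = (-508 + h)*(z + (-1 - 60*z)**2) (C(h, z) = (h - 508)*(z + (-1 + 5*z*(-12))**2) = (-508 + h)*(z + (-1 - 60*z)**2))
C(-516, f(18, -13))/(-618544) = (-508 - 516 - 1828800*279**2 - 61468*279 + 121*(-516)*279 + 3600*(-516)*279**2)/(-618544) = (-508 - 516 - 1828800*77841 - 17149572 - 17419644 + 3600*(-516)*77841)*(-1/618544) = (-508 - 516 - 142355620800 - 17149572 - 17419644 - 144597441600)*(-1/618544) = -286987632640*(-1/618544) = 17936727040/38659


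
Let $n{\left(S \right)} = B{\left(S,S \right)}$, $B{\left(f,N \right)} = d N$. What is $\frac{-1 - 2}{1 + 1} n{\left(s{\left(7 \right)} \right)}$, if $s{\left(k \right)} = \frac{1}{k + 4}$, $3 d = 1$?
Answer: $- \frac{1}{22} \approx -0.045455$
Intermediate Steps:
$d = \frac{1}{3}$ ($d = \frac{1}{3} \cdot 1 = \frac{1}{3} \approx 0.33333$)
$B{\left(f,N \right)} = \frac{N}{3}$
$s{\left(k \right)} = \frac{1}{4 + k}$
$n{\left(S \right)} = \frac{S}{3}$
$\frac{-1 - 2}{1 + 1} n{\left(s{\left(7 \right)} \right)} = \frac{-1 - 2}{1 + 1} \frac{1}{3 \left(4 + 7\right)} = - \frac{3}{2} \frac{1}{3 \cdot 11} = \left(-3\right) \frac{1}{2} \cdot \frac{1}{3} \cdot \frac{1}{11} = \left(- \frac{3}{2}\right) \frac{1}{33} = - \frac{1}{22}$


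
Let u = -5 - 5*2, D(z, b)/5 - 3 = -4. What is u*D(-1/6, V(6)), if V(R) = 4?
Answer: 75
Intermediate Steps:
D(z, b) = -5 (D(z, b) = 15 + 5*(-4) = 15 - 20 = -5)
u = -15 (u = -5 - 10 = -15)
u*D(-1/6, V(6)) = -15*(-5) = 75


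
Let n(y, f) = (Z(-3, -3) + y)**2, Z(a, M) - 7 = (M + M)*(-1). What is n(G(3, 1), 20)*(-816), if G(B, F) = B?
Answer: -208896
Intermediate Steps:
Z(a, M) = 7 - 2*M (Z(a, M) = 7 + (M + M)*(-1) = 7 + (2*M)*(-1) = 7 - 2*M)
n(y, f) = (13 + y)**2 (n(y, f) = ((7 - 2*(-3)) + y)**2 = ((7 + 6) + y)**2 = (13 + y)**2)
n(G(3, 1), 20)*(-816) = (13 + 3)**2*(-816) = 16**2*(-816) = 256*(-816) = -208896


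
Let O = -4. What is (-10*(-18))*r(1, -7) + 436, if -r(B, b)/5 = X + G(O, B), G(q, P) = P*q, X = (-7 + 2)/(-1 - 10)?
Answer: 39896/11 ≈ 3626.9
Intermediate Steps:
X = 5/11 (X = -5/(-11) = -5*(-1/11) = 5/11 ≈ 0.45455)
r(B, b) = -25/11 + 20*B (r(B, b) = -5*(5/11 + B*(-4)) = -5*(5/11 - 4*B) = -25/11 + 20*B)
(-10*(-18))*r(1, -7) + 436 = (-10*(-18))*(-25/11 + 20*1) + 436 = 180*(-25/11 + 20) + 436 = 180*(195/11) + 436 = 35100/11 + 436 = 39896/11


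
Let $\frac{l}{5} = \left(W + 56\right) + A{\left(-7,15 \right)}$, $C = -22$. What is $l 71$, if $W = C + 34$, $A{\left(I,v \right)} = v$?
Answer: $29465$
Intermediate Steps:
$W = 12$ ($W = -22 + 34 = 12$)
$l = 415$ ($l = 5 \left(\left(12 + 56\right) + 15\right) = 5 \left(68 + 15\right) = 5 \cdot 83 = 415$)
$l 71 = 415 \cdot 71 = 29465$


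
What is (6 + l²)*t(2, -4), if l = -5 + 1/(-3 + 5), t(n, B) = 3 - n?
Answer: 105/4 ≈ 26.250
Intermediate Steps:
l = -9/2 (l = -5 + 1/2 = -5 + ½ = -9/2 ≈ -4.5000)
(6 + l²)*t(2, -4) = (6 + (-9/2)²)*(3 - 1*2) = (6 + 81/4)*(3 - 2) = (105/4)*1 = 105/4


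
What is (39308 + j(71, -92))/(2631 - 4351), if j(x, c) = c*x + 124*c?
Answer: -2671/215 ≈ -12.423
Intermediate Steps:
j(x, c) = 124*c + c*x
(39308 + j(71, -92))/(2631 - 4351) = (39308 - 92*(124 + 71))/(2631 - 4351) = (39308 - 92*195)/(-1720) = (39308 - 17940)*(-1/1720) = 21368*(-1/1720) = -2671/215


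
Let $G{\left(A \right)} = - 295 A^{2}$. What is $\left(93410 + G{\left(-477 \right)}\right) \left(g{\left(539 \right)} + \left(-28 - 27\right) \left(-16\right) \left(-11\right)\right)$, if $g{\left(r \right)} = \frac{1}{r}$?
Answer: $\frac{349718011312755}{539} \approx 6.4883 \cdot 10^{11}$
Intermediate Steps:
$\left(93410 + G{\left(-477 \right)}\right) \left(g{\left(539 \right)} + \left(-28 - 27\right) \left(-16\right) \left(-11\right)\right) = \left(93410 - 295 \left(-477\right)^{2}\right) \left(\frac{1}{539} + \left(-28 - 27\right) \left(-16\right) \left(-11\right)\right) = \left(93410 - 67121055\right) \left(\frac{1}{539} + \left(-55\right) \left(-16\right) \left(-11\right)\right) = \left(93410 - 67121055\right) \left(\frac{1}{539} + 880 \left(-11\right)\right) = - 67027645 \left(\frac{1}{539} - 9680\right) = \left(-67027645\right) \left(- \frac{5217519}{539}\right) = \frac{349718011312755}{539}$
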